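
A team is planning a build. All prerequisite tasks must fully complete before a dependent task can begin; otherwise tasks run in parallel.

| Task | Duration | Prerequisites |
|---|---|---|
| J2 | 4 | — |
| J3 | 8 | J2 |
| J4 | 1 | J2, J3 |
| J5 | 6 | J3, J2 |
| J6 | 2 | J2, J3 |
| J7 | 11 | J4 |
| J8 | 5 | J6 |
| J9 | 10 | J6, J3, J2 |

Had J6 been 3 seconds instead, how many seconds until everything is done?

Critical path before the change: J2→J3→J6→J9 = 4+8+2+10 = 24 giving 24 seconds.
Since J6 is critical, the +1 change carries straight to that chain (now 25 seconds).
The critical path is still J2→J3→J6→J9; finish is now 25 seconds.

25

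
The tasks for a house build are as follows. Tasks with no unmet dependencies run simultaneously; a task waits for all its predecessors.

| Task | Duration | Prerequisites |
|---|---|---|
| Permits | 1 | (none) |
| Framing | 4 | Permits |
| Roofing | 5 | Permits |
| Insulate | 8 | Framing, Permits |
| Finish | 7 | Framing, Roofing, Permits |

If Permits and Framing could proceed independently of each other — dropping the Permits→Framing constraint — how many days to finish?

Before: longest chain Permits→Framing→Insulate = 1+4+8 = 13, finish 13.
Without Permits→Framing, Framing's earliest start moves from 1 to 0.
The longest chain is now Permits→Roofing→Finish = 1+5+7 = 13, so the job takes 13 days.

13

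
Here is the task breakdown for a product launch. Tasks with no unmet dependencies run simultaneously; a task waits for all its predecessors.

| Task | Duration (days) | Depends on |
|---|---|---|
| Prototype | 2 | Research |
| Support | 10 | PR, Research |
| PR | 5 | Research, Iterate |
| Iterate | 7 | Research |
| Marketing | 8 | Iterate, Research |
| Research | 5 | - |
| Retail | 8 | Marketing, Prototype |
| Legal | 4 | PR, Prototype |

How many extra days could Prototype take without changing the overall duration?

Critical path: Research→Iterate→Marketing→Retail = 5+7+8+8 = 28, so the finish is 28 days.
Longest path through Prototype: 15 days (earliest finish 7, latest finish 20).
Float = 28 − 15 = 13.

13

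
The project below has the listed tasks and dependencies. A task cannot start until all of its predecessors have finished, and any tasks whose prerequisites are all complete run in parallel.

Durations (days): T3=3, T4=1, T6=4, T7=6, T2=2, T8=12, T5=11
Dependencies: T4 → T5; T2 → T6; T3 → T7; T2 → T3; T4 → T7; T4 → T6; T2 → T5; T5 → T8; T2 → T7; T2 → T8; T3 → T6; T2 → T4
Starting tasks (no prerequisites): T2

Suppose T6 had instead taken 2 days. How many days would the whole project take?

Actual critical path: T2→T4→T5→T8 = 2+1+11+12 = 26 ⇒ 26 days.
T6 has 17 days of float (longest path through it is 9).
That remains the longest chain; total 26 days.

26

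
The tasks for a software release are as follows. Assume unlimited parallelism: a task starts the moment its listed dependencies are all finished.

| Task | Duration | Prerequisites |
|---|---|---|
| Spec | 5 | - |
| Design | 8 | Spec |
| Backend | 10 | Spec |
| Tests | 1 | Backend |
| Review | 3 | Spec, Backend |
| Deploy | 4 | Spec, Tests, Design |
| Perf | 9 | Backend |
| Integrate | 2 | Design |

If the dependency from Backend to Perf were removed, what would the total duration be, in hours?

Before: longest chain Spec→Backend→Perf = 5+10+9 = 24, finish 24.
Without Backend→Perf, Perf's earliest start moves from 15 to 0.
New critical path: Spec→Backend→Tests→Deploy = 5+10+1+4 = 20 ⇒ 20 hours.

20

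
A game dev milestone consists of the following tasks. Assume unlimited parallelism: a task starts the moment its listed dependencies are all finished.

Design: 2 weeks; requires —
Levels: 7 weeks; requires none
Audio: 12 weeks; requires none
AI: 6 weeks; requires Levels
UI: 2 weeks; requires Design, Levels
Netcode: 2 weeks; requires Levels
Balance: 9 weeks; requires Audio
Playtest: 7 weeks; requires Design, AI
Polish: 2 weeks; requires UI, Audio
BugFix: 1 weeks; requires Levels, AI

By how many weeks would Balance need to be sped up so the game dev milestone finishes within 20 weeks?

Current finish: 21 weeks; target: 20.
Balance is on every critical path, so each week cut from Balance cuts the finish by one (this holds down to a finish of 20).
Need 21 − 20 = 1 week off Balance → Balance becomes 8 weeks, finish becomes 20.

1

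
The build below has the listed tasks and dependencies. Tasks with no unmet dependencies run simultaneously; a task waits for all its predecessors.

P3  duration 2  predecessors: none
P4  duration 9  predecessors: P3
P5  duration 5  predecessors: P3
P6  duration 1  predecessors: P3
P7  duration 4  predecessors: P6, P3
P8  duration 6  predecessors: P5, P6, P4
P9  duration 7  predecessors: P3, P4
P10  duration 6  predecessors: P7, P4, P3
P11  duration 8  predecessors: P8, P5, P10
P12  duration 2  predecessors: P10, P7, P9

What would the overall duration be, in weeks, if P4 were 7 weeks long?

23

Critical path before the change: P3→P4→P8→P11 = 2+9+6+8 = 25 giving 25 weeks.
P4 lies on that path, so at 7 weeks the path becomes 23 weeks.
No other chain overtakes it, so the finish is 23 weeks.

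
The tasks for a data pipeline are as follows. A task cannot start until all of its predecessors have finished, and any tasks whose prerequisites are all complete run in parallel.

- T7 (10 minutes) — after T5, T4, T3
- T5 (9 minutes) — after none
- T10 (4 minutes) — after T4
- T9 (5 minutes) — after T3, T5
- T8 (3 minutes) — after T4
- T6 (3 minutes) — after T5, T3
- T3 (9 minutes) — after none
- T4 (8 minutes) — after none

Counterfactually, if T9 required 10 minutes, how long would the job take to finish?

19

Critical path before the change: T3→T7 = 9+10 = 19 giving 19 minutes.
The longest path through T9 is only 14 minutes, so T9 has float 5.
No other chain overtakes it, so the finish is 19 minutes.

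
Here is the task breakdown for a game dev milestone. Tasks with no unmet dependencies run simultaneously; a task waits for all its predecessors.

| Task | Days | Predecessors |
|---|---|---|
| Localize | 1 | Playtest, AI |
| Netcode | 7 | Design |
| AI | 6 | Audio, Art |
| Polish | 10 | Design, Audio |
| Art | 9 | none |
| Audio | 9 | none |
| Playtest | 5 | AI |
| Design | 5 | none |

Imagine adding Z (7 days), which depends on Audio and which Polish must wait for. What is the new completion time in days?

26

Originally the game dev milestone takes 21 days.
With Z inserted, Polish now waits for max(Design, Audio, Z).
New critical path: Audio→Z→Polish = 9+7+10 = 26 ⇒ 26 days.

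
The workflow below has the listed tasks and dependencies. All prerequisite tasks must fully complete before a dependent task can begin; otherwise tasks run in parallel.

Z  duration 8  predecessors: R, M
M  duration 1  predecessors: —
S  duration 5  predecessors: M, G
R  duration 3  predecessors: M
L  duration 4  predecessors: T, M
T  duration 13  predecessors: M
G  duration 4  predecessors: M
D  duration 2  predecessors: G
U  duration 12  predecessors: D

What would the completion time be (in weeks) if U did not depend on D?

18

With the dependency in place, M→G→D→U = 1+4+2+12 = 19 sets the finish at 19 weeks.
Without D→U, U's earliest start moves from 7 to 0.
The longest chain is now M→T→L = 1+13+4 = 18, so the plan takes 18 weeks.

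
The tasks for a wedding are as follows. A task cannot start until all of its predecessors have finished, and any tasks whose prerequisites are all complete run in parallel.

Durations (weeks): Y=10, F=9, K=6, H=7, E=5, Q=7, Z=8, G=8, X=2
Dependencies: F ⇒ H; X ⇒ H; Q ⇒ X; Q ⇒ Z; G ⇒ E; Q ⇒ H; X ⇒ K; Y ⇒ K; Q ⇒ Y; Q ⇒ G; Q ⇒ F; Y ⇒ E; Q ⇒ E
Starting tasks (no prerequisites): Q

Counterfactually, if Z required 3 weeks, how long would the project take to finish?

Actual critical path: Q→F→H = 7+9+7 = 23 ⇒ 23 weeks.
Z is off the critical path — its longest chain is 15 weeks, giving 8 of slack.
That remains the longest chain; total 23 weeks.

23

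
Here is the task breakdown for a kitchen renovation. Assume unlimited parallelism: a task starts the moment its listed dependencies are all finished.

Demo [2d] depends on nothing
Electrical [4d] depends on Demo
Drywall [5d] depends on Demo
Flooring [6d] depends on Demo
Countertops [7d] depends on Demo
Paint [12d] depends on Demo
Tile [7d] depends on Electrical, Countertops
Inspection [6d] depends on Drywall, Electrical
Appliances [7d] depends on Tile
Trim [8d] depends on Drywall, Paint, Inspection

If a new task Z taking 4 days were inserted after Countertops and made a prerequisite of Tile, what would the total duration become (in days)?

Originally the project takes 23 days.
With Z inserted, Tile now waits for max(Electrical, Countertops, Z).
New critical path: Demo→Countertops→Z→Tile→Appliances = 2+7+4+7+7 = 27 ⇒ 27 days.

27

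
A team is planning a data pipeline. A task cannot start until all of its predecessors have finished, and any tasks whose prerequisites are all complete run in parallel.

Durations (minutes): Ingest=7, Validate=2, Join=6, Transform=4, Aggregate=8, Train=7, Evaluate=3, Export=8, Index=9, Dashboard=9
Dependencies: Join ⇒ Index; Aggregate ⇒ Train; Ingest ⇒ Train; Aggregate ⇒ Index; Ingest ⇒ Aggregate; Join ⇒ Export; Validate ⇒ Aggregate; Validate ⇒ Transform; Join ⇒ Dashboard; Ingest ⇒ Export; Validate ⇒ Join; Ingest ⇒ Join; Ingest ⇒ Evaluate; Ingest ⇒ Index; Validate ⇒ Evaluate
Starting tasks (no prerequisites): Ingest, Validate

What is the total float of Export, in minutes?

The longest chain is Ingest→Aggregate→Index = 7+8+9 = 24; overall finish 24 minutes.
Longest path through Export: 21 minutes (earliest finish 21, latest finish 24).
So Export can slip 24 − 21 = 3 minutes.

3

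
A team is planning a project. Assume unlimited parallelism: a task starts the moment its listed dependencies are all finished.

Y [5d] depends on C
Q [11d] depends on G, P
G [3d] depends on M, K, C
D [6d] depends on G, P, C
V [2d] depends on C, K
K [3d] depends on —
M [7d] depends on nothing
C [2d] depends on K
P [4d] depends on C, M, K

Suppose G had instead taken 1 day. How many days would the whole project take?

Actual critical path: M→P→Q = 7+4+11 = 22 ⇒ 22 days.
The longest path through G is only 21 days, so G has float 1.
The critical path is still M→P→Q; finish is now 22 days.

22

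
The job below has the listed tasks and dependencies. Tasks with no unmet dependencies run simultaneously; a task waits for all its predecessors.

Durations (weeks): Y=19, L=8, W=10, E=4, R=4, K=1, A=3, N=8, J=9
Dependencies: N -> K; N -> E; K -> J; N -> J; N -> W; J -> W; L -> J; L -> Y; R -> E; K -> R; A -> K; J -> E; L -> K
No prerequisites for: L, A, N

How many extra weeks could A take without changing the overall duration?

Critical path: L→K→J→W = 8+1+9+10 = 28, so the finish is 28 weeks.
Longest path through A: 23 weeks (earliest finish 3, latest finish 8).
Float = 28 − 23 = 5.

5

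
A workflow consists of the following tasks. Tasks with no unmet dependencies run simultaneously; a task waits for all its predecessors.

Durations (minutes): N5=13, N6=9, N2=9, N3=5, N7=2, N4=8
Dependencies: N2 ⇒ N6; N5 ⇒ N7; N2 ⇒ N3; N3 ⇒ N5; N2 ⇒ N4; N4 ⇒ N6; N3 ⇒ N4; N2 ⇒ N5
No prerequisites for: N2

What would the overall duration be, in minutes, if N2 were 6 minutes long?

Actual critical path: N2→N3→N4→N6 = 9+5+8+9 = 31 ⇒ 31 minutes.
N2 lies on that path, so at 6 minutes the path becomes 28 minutes.
No other chain overtakes it, so the finish is 28 minutes.

28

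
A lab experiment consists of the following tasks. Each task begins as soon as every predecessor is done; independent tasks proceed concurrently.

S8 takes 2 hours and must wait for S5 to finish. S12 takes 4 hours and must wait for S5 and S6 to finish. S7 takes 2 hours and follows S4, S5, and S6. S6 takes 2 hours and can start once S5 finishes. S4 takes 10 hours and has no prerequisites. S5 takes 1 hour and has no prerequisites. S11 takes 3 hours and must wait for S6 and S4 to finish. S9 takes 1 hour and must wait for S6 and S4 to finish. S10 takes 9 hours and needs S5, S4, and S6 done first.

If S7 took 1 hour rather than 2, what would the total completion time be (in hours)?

19

As given, the longest chain is S4→S10 = 10+9 = 19, so the finish is 19 hours.
S7 is off the critical path — its longest chain is 12 hours, giving 7 of slack.
The critical path is still S4→S10; finish is now 19 hours.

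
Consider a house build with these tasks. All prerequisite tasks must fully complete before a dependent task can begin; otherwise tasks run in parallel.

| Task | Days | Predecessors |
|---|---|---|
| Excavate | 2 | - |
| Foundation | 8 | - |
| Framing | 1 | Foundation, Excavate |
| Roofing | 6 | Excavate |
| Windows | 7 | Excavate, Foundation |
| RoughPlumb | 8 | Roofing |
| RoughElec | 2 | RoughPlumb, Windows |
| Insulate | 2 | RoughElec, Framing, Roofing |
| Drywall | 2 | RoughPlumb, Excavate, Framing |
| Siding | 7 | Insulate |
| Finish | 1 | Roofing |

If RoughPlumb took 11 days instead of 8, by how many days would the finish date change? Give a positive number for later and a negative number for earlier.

3

Actual critical path: Excavate→Roofing→RoughPlumb→RoughElec→Insulate→Siding = 2+6+8+2+2+7 = 27 ⇒ 27 days.
Since RoughPlumb is critical, the +3 change carries straight to that chain (now 30 days).
No other chain overtakes it, so the finish is 30 days.
Change in finish: 30 − 27 = +3 days.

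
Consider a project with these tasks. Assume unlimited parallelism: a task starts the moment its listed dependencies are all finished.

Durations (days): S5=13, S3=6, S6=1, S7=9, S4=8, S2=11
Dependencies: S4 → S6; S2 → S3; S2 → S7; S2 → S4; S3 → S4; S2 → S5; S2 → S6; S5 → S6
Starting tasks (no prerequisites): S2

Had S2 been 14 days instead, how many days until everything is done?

The binding path is S2→S3→S4→S6 = 11+6+8+1 = 26; finish at 26 days.
Since S2 is critical, the +3 change carries straight to that chain (now 29 days).
That remains the longest chain; total 29 days.

29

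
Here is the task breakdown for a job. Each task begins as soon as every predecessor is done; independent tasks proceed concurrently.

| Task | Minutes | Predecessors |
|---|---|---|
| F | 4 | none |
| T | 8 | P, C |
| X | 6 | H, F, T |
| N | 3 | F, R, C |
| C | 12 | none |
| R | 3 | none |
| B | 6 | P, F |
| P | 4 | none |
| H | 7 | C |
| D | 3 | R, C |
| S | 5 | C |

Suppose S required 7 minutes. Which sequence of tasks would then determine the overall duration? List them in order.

As given, the longest chain is C→T→X = 12+8+6 = 26, so the finish is 26 minutes.
The longest path through S is only 17 minutes, so S has float 9.
No other chain overtakes it, so the finish is 26 minutes.

C, T, X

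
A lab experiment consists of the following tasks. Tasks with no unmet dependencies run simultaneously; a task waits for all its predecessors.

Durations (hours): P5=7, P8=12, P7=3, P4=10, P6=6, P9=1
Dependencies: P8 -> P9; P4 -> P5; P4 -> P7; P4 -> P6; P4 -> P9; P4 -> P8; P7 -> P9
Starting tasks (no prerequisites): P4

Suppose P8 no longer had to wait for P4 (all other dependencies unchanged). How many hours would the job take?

Before: longest chain P4→P8→P9 = 10+12+1 = 23, finish 23.
Without P4→P8, P8's earliest start moves from 10 to 0.
After: P4→P5 = 10+7 = 17 → 17 hours.

17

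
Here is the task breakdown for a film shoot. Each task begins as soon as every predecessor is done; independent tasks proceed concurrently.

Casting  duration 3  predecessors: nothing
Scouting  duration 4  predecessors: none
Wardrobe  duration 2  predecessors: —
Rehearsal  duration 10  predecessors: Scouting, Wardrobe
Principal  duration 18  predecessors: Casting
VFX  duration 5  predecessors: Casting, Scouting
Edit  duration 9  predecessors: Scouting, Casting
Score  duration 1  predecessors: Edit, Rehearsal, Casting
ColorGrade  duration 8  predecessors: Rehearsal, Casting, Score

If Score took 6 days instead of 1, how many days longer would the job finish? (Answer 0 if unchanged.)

Critical path before the change: Scouting→Rehearsal→Score→ColorGrade = 4+10+1+8 = 23 giving 23 days.
Score lies on that path, so at 6 days the path becomes 28 days.
That remains the longest chain; total 28 days.
Change in finish: 28 − 23 = +5 days.

5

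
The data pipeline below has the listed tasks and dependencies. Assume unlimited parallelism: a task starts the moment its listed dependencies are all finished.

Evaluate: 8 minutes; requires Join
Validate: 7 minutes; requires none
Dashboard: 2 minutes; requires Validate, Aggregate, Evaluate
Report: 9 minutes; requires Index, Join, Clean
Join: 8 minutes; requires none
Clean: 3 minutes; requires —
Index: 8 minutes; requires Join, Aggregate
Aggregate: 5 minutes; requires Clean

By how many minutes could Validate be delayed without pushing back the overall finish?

Clean→Aggregate→Index→Report = 3+5+8+9 = 25 sets the makespan at 25 minutes.
Validate finishes as early as 7 and must finish by 23.
So Validate can slip 23 − 7 = 16 minutes.

16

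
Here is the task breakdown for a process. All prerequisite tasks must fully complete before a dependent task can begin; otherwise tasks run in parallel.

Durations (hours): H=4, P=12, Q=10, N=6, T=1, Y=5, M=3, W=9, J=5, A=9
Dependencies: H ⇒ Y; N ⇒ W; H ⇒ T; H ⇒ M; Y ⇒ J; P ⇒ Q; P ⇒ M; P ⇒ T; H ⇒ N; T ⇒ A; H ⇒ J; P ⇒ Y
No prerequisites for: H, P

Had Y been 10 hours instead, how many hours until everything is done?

27

Baseline: P→Y→J = 12+5+5 = 22 → 22 hours.
Y is on the critical path; changing it to 10 makes that path 27 hours.
That remains the longest chain; total 27 hours.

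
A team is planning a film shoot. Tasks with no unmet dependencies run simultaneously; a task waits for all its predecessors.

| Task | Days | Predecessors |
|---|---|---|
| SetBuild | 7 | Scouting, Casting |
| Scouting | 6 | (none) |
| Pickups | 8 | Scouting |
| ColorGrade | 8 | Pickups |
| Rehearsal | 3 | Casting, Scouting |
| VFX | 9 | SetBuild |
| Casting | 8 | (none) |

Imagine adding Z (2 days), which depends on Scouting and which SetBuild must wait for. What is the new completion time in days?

24

Originally the schedule takes 24 days.
With Z inserted, SetBuild now waits for max(Scouting, Casting, Z).
New critical path: Casting→SetBuild→VFX = 8+7+9 = 24 ⇒ 24 days.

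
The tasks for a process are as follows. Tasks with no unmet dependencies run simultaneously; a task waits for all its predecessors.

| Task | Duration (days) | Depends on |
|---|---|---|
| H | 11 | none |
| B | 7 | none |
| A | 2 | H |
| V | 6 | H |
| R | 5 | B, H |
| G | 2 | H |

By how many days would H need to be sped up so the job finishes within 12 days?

5

Current finish: 17 days; target: 12.
H is on every critical path, so each day cut from H cuts the finish by one (this holds down to a finish of 12).
Need 17 − 12 = 5 days off H → H becomes 6 days, finish becomes 12.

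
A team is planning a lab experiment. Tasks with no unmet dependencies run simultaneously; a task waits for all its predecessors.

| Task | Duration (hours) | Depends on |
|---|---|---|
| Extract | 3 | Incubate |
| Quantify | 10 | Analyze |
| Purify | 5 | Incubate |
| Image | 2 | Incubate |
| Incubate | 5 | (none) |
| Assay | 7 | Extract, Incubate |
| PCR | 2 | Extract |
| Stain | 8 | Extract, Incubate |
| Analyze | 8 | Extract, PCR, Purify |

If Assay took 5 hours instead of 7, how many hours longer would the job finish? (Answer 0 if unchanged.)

0

The binding path is Incubate→Extract→PCR→Analyze→Quantify = 5+3+2+8+10 = 28; finish at 28 hours.
Assay has 13 hours of float (longest path through it is 15).
The critical path is still Incubate→Extract→PCR→Analyze→Quantify; finish is now 28 hours.
Change in finish: 28 − 28 = +0 hours.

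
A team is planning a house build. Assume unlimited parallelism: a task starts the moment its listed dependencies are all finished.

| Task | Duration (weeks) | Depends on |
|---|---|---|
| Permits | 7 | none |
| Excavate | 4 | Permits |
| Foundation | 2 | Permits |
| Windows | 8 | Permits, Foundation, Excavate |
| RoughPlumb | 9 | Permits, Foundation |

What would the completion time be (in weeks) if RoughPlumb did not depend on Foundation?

Before: longest chain Permits→Excavate→Windows = 7+4+8 = 19, finish 19.
Without Foundation→RoughPlumb, RoughPlumb's earliest start moves from 9 to 7.
The longest chain is now Permits→Excavate→Windows = 7+4+8 = 19, so the house build takes 19 weeks.

19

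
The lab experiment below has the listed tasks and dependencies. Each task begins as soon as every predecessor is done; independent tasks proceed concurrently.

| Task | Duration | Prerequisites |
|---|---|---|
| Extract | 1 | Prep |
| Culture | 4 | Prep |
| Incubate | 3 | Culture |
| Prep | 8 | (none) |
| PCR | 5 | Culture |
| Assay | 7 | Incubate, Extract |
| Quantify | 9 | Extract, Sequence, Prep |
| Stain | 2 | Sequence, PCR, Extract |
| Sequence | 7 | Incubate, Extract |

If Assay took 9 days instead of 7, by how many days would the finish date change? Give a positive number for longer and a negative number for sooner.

0

As given, the longest chain is Prep→Culture→Incubate→Sequence→Quantify = 8+4+3+7+9 = 31, so the finish is 31 days.
Assay has 9 days of float (longest path through it is 22).
That remains the longest chain; total 31 days.
Change in finish: 31 − 31 = +0 days.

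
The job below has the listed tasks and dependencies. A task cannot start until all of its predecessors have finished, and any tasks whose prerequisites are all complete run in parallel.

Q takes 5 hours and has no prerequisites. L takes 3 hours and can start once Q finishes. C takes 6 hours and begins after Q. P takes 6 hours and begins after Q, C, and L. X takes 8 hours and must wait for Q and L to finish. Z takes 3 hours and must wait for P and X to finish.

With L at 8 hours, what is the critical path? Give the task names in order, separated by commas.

The binding path is Q→C→P→Z = 5+6+6+3 = 20; finish at 20 hours.
L is off the critical path — its longest chain is 19 hours, giving 1 of slack.
New critical path: Q→L→X→Z = 5+8+8+3 = 24 ⇒ 24 hours.

Q, L, X, Z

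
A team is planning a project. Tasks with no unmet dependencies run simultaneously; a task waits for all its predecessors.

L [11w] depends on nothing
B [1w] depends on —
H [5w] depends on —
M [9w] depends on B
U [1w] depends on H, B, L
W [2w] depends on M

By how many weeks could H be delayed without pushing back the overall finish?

L→U = 11+1 = 12 sets the makespan at 12 weeks.
The longest chain containing H totals 6 weeks.
So H can slip 11 − 5 = 6 weeks.

6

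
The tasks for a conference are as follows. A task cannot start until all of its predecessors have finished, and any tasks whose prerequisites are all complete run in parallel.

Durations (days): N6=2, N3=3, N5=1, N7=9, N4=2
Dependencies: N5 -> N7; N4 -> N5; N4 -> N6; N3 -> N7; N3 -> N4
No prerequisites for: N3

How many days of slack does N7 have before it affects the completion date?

N3→N4→N5→N7 = 3+2+1+9 = 15 sets the makespan at 15 days.
Longest path through N7: 15 days (earliest finish 15, latest finish 15).
So N7 can slip 15 − 15 = 0 days.

0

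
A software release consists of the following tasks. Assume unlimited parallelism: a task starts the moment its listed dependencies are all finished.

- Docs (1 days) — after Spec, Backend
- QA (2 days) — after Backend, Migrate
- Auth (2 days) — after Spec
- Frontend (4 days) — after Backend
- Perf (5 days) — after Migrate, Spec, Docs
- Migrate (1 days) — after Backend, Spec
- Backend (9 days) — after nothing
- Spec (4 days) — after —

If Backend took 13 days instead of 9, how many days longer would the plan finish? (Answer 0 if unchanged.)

Baseline: Backend→Docs→Perf = 9+1+5 = 15 → 15 days.
Since Backend is critical, the +4 change carries straight to that chain (now 19 days).
The critical path is still Backend→Docs→Perf; finish is now 19 days.
Change in finish: 19 − 15 = +4 days.

4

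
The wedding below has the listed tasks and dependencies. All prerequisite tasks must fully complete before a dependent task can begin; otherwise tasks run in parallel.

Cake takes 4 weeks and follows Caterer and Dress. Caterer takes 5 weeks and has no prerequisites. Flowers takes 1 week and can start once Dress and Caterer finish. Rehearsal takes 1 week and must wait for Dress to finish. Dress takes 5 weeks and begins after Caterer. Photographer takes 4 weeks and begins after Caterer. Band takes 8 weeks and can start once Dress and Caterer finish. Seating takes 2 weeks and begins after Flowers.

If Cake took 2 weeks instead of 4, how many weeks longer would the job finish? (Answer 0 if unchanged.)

0

As given, the longest chain is Caterer→Dress→Band = 5+5+8 = 18, so the finish is 18 weeks.
Cake is off the critical path — its longest chain is 14 weeks, giving 4 of slack.
The critical path is still Caterer→Dress→Band; finish is now 18 weeks.
Change in finish: 18 − 18 = +0 weeks.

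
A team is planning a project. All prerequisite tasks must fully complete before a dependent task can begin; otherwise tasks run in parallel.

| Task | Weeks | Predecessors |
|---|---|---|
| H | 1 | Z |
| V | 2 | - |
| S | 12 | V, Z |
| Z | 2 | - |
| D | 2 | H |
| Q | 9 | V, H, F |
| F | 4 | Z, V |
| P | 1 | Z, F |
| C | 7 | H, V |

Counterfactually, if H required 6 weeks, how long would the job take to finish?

As given, the longest chain is V→F→Q = 2+4+9 = 15, so the finish is 15 weeks.
The longest path through H is only 12 weeks, so H has float 3.
The binding chain switches to Z→H→Q = 2+6+9 = 17; finish 17 weeks.

17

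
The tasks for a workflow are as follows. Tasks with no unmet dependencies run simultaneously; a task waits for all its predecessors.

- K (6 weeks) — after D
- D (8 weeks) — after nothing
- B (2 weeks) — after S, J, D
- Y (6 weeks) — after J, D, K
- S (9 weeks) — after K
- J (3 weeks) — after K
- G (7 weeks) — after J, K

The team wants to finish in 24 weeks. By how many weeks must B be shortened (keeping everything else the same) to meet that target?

1

Current finish: 25 weeks; target: 24.
B is on every critical path, so each week cut from B cuts the finish by one (this holds down to a finish of 24).
Need 25 − 24 = 1 week off B → B becomes 1 week, finish becomes 24.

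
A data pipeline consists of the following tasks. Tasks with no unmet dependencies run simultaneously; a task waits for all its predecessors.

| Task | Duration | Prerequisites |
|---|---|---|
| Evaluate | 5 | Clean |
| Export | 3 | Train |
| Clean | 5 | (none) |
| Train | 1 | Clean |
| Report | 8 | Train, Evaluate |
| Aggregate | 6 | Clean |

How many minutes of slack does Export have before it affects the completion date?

Clean→Evaluate→Report = 5+5+8 = 18 sets the makespan at 18 minutes.
Longest path through Export: 9 minutes (earliest finish 9, latest finish 18).
So Export can slip 18 − 9 = 9 minutes.

9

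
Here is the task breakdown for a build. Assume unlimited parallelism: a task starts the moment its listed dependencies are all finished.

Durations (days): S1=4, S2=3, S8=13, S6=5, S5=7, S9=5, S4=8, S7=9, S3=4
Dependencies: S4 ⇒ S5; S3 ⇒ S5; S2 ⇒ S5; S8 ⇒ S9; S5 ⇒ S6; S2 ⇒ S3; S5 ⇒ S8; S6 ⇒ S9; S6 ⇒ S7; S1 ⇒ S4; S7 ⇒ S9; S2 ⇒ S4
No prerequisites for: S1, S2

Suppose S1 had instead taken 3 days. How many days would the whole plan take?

37

Actual critical path: S1→S4→S5→S6→S7→S9 = 4+8+7+5+9+5 = 38 ⇒ 38 days.
Since S1 is critical, the -1 change carries straight to that chain (now 37 days).
That remains the longest chain; total 37 days.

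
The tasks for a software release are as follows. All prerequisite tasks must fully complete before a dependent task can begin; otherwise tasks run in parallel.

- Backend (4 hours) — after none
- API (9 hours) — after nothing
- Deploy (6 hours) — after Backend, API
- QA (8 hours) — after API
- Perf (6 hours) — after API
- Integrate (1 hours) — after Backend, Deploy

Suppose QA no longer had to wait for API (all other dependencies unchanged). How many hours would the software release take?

16

Before: longest chain API→QA = 9+8 = 17, finish 17.
Without API→QA, QA's earliest start moves from 9 to 0.
After: API→Deploy→Integrate = 9+6+1 = 16 → 16 hours.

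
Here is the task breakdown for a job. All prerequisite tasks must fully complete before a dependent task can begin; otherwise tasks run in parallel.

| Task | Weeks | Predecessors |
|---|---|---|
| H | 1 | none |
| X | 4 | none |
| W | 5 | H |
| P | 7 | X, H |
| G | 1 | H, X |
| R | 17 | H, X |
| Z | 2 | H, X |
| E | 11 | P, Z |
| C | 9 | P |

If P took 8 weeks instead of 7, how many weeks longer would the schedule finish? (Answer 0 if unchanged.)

1

Baseline: X→P→E = 4+7+11 = 22 → 22 weeks.
P lies on that path, so at 8 weeks the path becomes 23 weeks.
The critical path is still X→P→E; finish is now 23 weeks.
Change in finish: 23 − 22 = +1 weeks.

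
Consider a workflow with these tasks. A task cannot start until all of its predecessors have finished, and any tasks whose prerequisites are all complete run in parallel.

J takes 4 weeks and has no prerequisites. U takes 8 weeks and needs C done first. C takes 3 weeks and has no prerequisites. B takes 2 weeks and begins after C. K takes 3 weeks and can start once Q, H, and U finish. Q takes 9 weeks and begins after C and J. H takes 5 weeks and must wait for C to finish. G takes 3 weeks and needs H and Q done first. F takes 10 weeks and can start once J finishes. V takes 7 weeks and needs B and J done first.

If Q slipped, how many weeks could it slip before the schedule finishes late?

Critical path: J→Q→G = 4+9+3 = 16, so the finish is 16 weeks.
Q finishes as early as 13 and must finish by 13.
Float = 16 − 16 = 0.

0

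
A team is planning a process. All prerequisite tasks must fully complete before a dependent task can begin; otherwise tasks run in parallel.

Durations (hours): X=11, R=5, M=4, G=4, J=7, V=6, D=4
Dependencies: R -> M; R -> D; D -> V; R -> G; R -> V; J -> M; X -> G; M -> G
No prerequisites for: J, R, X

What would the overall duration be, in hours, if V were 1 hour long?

15

Actual critical path: R→D→V = 5+4+6 = 15 ⇒ 15 hours.
Since V is critical, the -5 change carries straight to that chain (now 10 hours).
New critical path: J→M→G = 7+4+4 = 15 ⇒ 15 hours.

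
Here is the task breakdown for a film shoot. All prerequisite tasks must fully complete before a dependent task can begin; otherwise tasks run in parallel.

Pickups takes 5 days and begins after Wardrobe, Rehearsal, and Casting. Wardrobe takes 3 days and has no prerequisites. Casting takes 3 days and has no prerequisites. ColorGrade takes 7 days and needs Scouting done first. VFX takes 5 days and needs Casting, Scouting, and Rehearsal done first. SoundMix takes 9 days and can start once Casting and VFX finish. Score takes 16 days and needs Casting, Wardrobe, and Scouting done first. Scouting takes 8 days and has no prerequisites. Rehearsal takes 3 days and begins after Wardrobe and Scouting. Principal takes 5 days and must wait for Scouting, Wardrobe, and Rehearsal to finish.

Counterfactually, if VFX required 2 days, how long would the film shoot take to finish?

24

Actual critical path: Scouting→Rehearsal→VFX→SoundMix = 8+3+5+9 = 25 ⇒ 25 days.
VFX lies on that path, so at 2 days the path becomes 22 days.
New critical path: Scouting→Score = 8+16 = 24 ⇒ 24 days.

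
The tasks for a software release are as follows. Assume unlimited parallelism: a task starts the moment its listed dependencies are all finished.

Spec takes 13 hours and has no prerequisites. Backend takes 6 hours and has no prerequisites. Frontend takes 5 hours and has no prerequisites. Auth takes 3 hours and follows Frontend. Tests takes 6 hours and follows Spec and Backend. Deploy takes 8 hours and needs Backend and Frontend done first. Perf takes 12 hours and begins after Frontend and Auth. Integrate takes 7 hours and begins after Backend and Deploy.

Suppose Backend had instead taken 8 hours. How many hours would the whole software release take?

Actual critical path: Backend→Deploy→Integrate = 6+8+7 = 21 ⇒ 21 hours.
Backend lies on that path, so at 8 hours the path becomes 23 hours.
The critical path is still Backend→Deploy→Integrate; finish is now 23 hours.

23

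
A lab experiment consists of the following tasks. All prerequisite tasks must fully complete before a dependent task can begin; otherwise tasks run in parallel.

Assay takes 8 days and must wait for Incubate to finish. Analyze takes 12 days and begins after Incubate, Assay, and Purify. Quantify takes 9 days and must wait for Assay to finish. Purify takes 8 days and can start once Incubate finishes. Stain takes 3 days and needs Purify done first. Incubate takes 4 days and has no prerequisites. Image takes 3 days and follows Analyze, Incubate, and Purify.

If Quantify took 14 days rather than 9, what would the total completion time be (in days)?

Actual critical path: Incubate→Purify→Analyze→Image = 4+8+12+3 = 27 ⇒ 27 days.
Quantify has 6 days of float (longest path through it is 21).
No other chain overtakes it, so the finish is 27 days.

27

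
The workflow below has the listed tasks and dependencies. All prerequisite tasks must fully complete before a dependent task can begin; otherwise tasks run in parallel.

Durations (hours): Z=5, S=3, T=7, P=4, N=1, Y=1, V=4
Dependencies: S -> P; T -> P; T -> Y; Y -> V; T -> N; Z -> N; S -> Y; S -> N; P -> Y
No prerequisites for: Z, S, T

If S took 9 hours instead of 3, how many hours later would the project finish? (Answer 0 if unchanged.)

Critical path before the change: T→P→Y→V = 7+4+1+4 = 16 giving 16 hours.
The longest path through S is only 12 hours, so S has float 4.
New critical path: S→P→Y→V = 9+4+1+4 = 18 ⇒ 18 hours.
Change in finish: 18 − 16 = +2 hours.

2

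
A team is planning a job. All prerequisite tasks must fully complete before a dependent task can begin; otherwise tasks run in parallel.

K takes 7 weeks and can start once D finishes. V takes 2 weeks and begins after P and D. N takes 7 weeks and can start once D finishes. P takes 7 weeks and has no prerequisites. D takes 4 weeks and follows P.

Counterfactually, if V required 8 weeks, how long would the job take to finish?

19

Baseline: P→D→N = 7+4+7 = 18 → 18 weeks.
V has 5 weeks of float (longest path through it is 13).
Now P→D→V = 7+4+8 = 19 is longest, so the finish becomes 19 weeks.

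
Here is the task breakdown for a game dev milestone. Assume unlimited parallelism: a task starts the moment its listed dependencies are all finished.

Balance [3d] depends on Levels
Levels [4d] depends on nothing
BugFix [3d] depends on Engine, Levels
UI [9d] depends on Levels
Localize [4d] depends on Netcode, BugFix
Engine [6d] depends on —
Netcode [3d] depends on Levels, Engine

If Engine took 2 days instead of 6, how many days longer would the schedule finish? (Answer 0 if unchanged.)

Baseline: Engine→Netcode→Localize = 6+3+4 = 13 → 13 days.
Since Engine is critical, the -4 change carries straight to that chain (now 9 days).
New critical path: Levels→UI = 4+9 = 13 ⇒ 13 days.
Change in finish: 13 − 13 = +0 days.

0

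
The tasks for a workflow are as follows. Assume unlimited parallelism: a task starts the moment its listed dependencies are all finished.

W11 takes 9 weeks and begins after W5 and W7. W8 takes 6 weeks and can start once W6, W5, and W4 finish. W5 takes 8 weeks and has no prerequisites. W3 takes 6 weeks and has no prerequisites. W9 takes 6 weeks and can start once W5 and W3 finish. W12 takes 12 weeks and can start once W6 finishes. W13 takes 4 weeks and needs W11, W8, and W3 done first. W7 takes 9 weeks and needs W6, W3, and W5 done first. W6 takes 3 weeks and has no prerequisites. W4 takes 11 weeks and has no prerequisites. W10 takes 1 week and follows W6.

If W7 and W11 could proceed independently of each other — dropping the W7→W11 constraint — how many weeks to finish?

Original critical path: W5→W7→W11→W13 = 8+9+9+4 = 30 ⇒ 30 weeks.
Without W7→W11, W11's earliest start moves from 17 to 8.
The longest chain is now W4→W8→W13 = 11+6+4 = 21, so the schedule takes 21 weeks.

21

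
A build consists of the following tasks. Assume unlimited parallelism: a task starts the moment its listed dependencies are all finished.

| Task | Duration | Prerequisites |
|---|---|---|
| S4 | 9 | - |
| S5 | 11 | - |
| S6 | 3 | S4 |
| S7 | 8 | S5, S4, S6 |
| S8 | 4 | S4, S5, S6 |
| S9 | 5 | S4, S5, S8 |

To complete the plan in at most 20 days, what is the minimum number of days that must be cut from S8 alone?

Current finish: 21 days; target: 20.
S8 is on every critical path, so each day cut from S8 cuts the finish by one (this holds down to a finish of 20).
Need 21 − 20 = 1 day off S8 → S8 becomes 3 days, finish becomes 20.

1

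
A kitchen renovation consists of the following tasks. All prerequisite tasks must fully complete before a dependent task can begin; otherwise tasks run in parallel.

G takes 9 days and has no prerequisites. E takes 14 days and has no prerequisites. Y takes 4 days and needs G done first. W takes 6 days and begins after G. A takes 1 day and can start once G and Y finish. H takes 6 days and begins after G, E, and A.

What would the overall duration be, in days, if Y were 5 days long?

As given, the longest chain is G→Y→A→H = 9+4+1+6 = 20, so the finish is 20 days.
Since Y is critical, the +1 change carries straight to that chain (now 21 days).
That remains the longest chain; total 21 days.

21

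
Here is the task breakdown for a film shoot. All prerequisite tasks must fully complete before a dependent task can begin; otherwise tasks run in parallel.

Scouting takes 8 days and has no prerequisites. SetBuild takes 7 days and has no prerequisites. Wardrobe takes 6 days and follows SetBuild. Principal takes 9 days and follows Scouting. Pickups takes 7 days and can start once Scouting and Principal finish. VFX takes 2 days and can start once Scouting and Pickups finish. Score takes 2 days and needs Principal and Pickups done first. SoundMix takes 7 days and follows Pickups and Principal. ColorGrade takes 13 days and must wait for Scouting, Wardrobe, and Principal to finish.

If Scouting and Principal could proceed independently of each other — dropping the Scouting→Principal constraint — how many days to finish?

With the dependency in place, Scouting→Principal→Pickups→SoundMix = 8+9+7+7 = 31 sets the finish at 31 days.
Without Scouting→Principal, Principal's earliest start moves from 8 to 0.
New critical path: SetBuild→Wardrobe→ColorGrade = 7+6+13 = 26 ⇒ 26 days.

26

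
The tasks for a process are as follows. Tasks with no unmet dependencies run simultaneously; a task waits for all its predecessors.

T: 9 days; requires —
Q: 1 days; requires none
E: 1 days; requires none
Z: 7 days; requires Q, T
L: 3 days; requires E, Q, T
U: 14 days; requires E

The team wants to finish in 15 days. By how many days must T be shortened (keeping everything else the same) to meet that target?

Current finish: 16 days; target: 15.
T is on every critical path, so each day cut from T cuts the finish by one (this holds down to a finish of 15).
Need 16 − 15 = 1 day off T → T becomes 8 days, finish becomes 15.

1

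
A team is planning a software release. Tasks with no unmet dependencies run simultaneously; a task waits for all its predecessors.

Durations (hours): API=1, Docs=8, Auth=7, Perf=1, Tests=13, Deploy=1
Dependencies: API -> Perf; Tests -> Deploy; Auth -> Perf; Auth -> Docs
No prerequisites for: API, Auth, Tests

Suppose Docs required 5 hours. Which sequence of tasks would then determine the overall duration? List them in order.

As given, the longest chain is Auth→Docs = 7+8 = 15, so the finish is 15 hours.
Docs lies on that path, so at 5 hours the path becomes 12 hours.
New critical path: Tests→Deploy = 13+1 = 14 ⇒ 14 hours.

Tests, Deploy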